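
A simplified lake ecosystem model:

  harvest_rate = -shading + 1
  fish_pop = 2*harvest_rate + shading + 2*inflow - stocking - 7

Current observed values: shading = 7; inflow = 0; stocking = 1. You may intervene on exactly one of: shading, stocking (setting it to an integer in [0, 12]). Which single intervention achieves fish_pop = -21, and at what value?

Intervening on shading: fish_pop = -shading - 6. Reaching -21 requires shading = 15, outside [0, 12].
Intervening on stocking: with other inputs at their observed values, fish_pop = -stocking - 12. Solving for -21 gives stocking = 9, within [0, 12].

set stocking = 9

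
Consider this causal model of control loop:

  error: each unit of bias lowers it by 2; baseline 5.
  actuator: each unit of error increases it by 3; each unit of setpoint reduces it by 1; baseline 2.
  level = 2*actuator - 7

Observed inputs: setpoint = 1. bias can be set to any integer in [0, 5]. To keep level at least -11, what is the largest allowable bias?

Substituting into the actuator equation gives actuator = -6*bias + 16.
Substituting into the level equation gives level = -12*bias + 25.
Require -12*bias + 25 ≥ -11, so bias ≤ 3.
The largest integer in [0, 5] satisfying this is 3.

bias = 3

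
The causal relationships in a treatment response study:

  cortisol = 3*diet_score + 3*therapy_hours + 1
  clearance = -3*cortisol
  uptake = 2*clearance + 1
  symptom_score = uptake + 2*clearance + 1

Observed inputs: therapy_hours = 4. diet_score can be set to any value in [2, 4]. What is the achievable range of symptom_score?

-298 to -226

Substituting into the cortisol equation gives cortisol = 3*diet_score + 13.
This gives clearance = -9*diet_score - 39.
Substituting into the uptake equation gives uptake = -18*diet_score - 77.
So symptom_score = -36*diet_score - 154.
Linear in diet_score, so extremes are at the endpoints: diet_score = 2 gives symptom_score = -226; diet_score = 4 gives symptom_score = -298.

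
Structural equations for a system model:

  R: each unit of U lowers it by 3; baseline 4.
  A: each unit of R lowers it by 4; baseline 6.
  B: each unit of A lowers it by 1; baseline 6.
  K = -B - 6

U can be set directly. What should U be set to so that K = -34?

Substituting into the A equation gives A = 12*U - 10.
Substituting into the B equation gives B = -12*U + 16.
K becomes 12*U - 22.
Solve 12*U - 22 = -34: U = (-34 + 22) / 12 = -1.

U = -1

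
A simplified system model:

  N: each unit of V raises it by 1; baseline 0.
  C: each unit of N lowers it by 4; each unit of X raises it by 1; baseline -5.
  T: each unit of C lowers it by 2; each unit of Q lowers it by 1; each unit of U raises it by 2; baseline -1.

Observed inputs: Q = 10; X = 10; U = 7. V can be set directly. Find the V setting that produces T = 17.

V = 3

Substituting into the C equation gives C = -4*V + 5.
So T = 8*V - 7.
Solve 8*V - 7 = 17: V = (17 + 7) / 8 = 3.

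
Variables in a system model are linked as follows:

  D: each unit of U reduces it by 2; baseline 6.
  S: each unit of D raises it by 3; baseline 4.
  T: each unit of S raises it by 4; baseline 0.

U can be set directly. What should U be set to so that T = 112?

U = -1

Substituting into the S equation gives S = -6*U + 22.
Substituting into the T equation gives T = -24*U + 88.
Solve -24*U + 88 = 112: U = (112 - 88) / -24 = -1.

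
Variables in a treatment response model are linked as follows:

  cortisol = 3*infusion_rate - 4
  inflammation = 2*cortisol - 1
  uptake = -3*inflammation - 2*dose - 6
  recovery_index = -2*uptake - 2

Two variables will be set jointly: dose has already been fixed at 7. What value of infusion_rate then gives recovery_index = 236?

With dose held at 7:
Substituting into the inflammation equation gives inflammation = 6*infusion_rate - 9.
Substituting into the uptake equation gives uptake = -18*infusion_rate + 7.
This gives recovery_index = 36*infusion_rate - 16.
Solve 36*infusion_rate - 16 = 236: infusion_rate = (236 + 16) / 36 = 7.

infusion_rate = 7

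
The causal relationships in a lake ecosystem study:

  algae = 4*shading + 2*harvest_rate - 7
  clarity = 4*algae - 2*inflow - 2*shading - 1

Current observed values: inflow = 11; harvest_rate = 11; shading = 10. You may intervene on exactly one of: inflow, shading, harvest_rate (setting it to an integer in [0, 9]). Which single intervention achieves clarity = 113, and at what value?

Intervening on inflow: clarity = -2*inflow + 199. Reaching 113 requires inflow = 43, outside [0, 9].
Intervening on shading: clarity = 14*shading + 37. Reaching 113 requires shading = 38/7, not an integer.
Intervening on harvest_rate: with other inputs at their observed values, clarity = 8*harvest_rate + 89. Solving for 113 gives harvest_rate = 3, within [0, 9].

set harvest_rate = 3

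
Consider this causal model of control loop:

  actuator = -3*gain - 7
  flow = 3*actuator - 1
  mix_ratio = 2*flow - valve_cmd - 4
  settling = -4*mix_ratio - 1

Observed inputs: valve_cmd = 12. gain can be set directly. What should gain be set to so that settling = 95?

Substituting into the flow equation gives flow = -9*gain - 22.
So mix_ratio = -18*gain - 60.
Substituting into the settling equation gives settling = 72*gain + 239.
Solve 72*gain + 239 = 95: gain = (95 - 239) / 72 = -2.

gain = -2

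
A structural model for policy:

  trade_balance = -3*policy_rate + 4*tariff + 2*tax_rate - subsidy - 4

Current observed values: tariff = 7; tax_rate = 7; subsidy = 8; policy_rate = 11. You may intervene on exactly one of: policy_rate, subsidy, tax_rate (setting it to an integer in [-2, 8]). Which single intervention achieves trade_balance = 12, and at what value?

Intervening on policy_rate: with other inputs at their observed values, trade_balance = -3*policy_rate + 30. Solving for 12 gives policy_rate = 6, within [-2, 8].
Intervening on subsidy: trade_balance = -subsidy + 5. Reaching 12 requires subsidy = -7, outside [-2, 8].
Intervening on tax_rate: trade_balance = 2*tax_rate - 17. Reaching 12 requires tax_rate = 29/2, not an integer.

set policy_rate = 6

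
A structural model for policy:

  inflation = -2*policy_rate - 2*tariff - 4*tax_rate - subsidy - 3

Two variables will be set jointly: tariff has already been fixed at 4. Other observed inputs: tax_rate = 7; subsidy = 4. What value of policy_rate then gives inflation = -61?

policy_rate = 9

With tariff held at 4:
Substituting into the inflation equation gives inflation = -2*policy_rate - 43.
Solve -2*policy_rate - 43 = -61: policy_rate = (-61 + 43) / -2 = 9.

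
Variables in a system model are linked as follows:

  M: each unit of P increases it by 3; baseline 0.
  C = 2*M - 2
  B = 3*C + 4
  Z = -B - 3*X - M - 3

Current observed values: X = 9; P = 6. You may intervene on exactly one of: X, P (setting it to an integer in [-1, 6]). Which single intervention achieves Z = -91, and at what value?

Intervening on X: Z = -3*X - 127. Reaching -91 requires X = -12, outside [-1, 6].
Intervening on P: with other inputs at their observed values, Z = -21*P - 28. Solving for -91 gives P = 3, within [-1, 6].

set P = 3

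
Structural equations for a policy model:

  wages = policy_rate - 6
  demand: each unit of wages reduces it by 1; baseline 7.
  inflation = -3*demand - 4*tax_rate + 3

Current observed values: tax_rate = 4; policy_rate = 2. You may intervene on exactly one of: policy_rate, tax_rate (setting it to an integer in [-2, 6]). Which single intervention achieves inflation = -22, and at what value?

set tax_rate = -2

Intervening on policy_rate: inflation = 3*policy_rate - 52. Reaching -22 requires policy_rate = 10, outside [-2, 6].
Intervening on tax_rate: with other inputs at their observed values, inflation = -4*tax_rate - 30. Solving for -22 gives tax_rate = -2, within [-2, 6].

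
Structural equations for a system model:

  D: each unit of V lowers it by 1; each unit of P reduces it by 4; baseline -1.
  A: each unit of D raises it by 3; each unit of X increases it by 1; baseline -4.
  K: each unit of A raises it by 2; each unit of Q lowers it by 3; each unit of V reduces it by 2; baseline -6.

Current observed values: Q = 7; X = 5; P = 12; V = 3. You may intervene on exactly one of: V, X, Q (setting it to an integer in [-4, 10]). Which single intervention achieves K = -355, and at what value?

set X = -1

Intervening on V: K = -8*V - 319. Reaching -355 requires V = 9/2, not an integer.
Intervening on X: with other inputs at their observed values, K = 2*X - 353. Solving for -355 gives X = -1, within [-4, 10].
Intervening on Q: K = -3*Q - 322. Reaching -355 requires Q = 11, outside [-4, 10].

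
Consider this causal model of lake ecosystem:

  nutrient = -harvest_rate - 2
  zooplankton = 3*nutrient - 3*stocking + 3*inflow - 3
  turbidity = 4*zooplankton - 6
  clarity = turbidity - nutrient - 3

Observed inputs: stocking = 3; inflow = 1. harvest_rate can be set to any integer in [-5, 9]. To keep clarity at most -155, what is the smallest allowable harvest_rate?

harvest_rate = 8

Substituting into the zooplankton equation gives zooplankton = -3*harvest_rate - 15.
So turbidity = -12*harvest_rate - 66.
Substituting into the clarity equation gives clarity = -11*harvest_rate - 67.
Require -11*harvest_rate - 67 ≤ -155, so harvest_rate ≥ 8.
The smallest integer in [-5, 9] satisfying this is 8.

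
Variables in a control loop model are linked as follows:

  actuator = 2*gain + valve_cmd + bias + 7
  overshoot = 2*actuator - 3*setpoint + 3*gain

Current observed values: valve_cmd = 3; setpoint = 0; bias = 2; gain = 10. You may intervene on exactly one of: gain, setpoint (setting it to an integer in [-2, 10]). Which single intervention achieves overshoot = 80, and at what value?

Intervening on gain: with other inputs at their observed values, overshoot = 7*gain + 24. Solving for 80 gives gain = 8, within [-2, 10].
Intervening on setpoint: overshoot = -3*setpoint + 94. Reaching 80 requires setpoint = 14/3, not an integer.

set gain = 8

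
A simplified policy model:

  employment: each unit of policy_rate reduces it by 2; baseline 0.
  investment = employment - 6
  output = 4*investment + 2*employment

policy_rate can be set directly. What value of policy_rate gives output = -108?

Substituting into the investment equation gives investment = -2*policy_rate - 6.
Substituting into the output equation gives output = -12*policy_rate - 24.
Solve -12*policy_rate - 24 = -108: policy_rate = (-108 + 24) / -12 = 7.

policy_rate = 7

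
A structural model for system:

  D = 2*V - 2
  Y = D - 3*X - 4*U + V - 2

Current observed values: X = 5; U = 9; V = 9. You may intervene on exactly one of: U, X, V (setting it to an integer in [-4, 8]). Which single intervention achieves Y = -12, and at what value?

Intervening on U: with other inputs at their observed values, Y = -4*U + 8. Solving for -12 gives U = 5, within [-4, 8].
Intervening on X: Y = -3*X - 13. Reaching -12 requires X = -1/3, not an integer.
Intervening on V: Y = 3*V - 55. Reaching -12 requires V = 43/3, not an integer.

set U = 5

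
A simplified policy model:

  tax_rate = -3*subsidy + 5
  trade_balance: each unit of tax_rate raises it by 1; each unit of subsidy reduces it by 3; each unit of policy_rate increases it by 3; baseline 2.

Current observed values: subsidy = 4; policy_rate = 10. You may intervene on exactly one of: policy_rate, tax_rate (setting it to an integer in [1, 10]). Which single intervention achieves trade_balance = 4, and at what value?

set policy_rate = 7

Intervening on policy_rate: with other inputs at their observed values, trade_balance = 3*policy_rate - 17. Solving for 4 gives policy_rate = 7, within [1, 10].
Intervening on tax_rate: trade_balance = tax_rate + 20. Reaching 4 requires tax_rate = -16, outside [1, 10].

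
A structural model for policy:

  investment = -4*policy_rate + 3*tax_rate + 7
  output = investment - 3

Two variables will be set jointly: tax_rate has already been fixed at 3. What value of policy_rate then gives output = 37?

With tax_rate held at 3:
Substituting into the investment equation gives investment = -4*policy_rate + 16.
Substituting into the output equation gives output = -4*policy_rate + 13.
Solve -4*policy_rate + 13 = 37: policy_rate = (37 - 13) / -4 = -6.

policy_rate = -6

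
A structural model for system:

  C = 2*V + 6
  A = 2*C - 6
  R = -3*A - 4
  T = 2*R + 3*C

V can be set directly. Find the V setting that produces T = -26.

Substituting into the A equation gives A = 4*V + 6.
R becomes -12*V - 22.
This gives T = -18*V - 26.
Solve -18*V - 26 = -26: V = (-26 + 26) / -18 = 0.

V = 0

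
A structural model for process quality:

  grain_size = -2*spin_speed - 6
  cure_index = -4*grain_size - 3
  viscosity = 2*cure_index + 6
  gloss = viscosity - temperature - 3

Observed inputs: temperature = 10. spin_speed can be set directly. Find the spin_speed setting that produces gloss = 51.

Substituting into the cure_index equation gives cure_index = 8*spin_speed + 21.
Substituting into the viscosity equation gives viscosity = 16*spin_speed + 48.
Substituting into the gloss equation gives gloss = 16*spin_speed + 35.
Solve 16*spin_speed + 35 = 51: spin_speed = (51 - 35) / 16 = 1.

spin_speed = 1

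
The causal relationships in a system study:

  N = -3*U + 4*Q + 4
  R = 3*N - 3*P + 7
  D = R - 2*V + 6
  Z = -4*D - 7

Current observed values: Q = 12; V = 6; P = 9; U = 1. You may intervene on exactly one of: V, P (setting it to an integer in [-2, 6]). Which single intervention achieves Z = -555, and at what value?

set V = -2

Intervening on V: with other inputs at their observed values, Z = 8*V - 539. Solving for -555 gives V = -2, within [-2, 6].
Intervening on P: Z = 12*P - 599. Reaching -555 requires P = 11/3, not an integer.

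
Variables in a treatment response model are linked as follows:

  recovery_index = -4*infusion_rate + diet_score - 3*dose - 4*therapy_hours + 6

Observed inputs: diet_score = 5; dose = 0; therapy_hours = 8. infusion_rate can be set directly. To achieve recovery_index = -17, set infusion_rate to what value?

Substituting into the recovery_index equation gives recovery_index = -4*infusion_rate - 21.
Solve -4*infusion_rate - 21 = -17: infusion_rate = (-17 + 21) / -4 = -1.

infusion_rate = -1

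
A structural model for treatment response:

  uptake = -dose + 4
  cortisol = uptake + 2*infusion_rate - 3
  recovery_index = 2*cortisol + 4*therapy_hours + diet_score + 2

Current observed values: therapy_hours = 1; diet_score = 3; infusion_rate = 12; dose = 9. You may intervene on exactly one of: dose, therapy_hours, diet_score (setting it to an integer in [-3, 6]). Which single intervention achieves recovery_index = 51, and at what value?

Intervening on dose: with other inputs at their observed values, recovery_index = -2*dose + 59. Solving for 51 gives dose = 4, within [-3, 6].
Intervening on therapy_hours: recovery_index = 4*therapy_hours + 37. Reaching 51 requires therapy_hours = 7/2, not an integer.
Intervening on diet_score: recovery_index = diet_score + 38. Reaching 51 requires diet_score = 13, outside [-3, 6].

set dose = 4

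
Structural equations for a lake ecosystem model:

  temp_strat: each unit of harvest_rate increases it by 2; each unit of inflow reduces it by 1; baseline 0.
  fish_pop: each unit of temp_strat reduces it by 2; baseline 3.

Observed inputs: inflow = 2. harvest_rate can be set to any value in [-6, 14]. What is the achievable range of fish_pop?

-49 to 31

Substituting into the temp_strat equation gives temp_strat = 2*harvest_rate - 2.
This gives fish_pop = -4*harvest_rate + 7.
Linear in harvest_rate, so extremes are at the endpoints: harvest_rate = -6 gives fish_pop = 31; harvest_rate = 14 gives fish_pop = -49.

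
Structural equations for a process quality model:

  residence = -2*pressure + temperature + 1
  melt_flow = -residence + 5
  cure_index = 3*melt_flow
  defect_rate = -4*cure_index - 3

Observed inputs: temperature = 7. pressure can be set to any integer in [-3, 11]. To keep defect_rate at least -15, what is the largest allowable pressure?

Substituting into the residence equation gives residence = -2*pressure + 8.
This gives melt_flow = 2*pressure - 3.
So cure_index = 6*pressure - 9.
Substituting into the defect_rate equation gives defect_rate = -24*pressure + 33.
Require -24*pressure + 33 ≥ -15, so pressure ≤ 2.
The largest integer in [-3, 11] satisfying this is 2.

pressure = 2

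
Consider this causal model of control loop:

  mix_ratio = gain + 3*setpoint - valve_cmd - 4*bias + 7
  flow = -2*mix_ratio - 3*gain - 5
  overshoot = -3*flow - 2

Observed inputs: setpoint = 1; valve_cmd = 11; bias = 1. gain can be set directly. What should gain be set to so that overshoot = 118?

Substituting into the mix_ratio equation gives mix_ratio = gain - 5.
So flow = -5*gain + 5.
overshoot becomes 15*gain - 17.
Solve 15*gain - 17 = 118: gain = (118 + 17) / 15 = 9.

gain = 9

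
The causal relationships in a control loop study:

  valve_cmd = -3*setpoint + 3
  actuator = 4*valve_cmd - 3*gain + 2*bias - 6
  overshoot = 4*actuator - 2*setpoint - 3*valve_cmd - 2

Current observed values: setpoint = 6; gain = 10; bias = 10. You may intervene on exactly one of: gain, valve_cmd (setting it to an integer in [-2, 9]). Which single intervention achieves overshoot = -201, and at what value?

set gain = 4

Intervening on gain: with other inputs at their observed values, overshoot = -12*gain - 153. Solving for -201 gives gain = 4, within [-2, 9].
Intervening on valve_cmd: overshoot = 13*valve_cmd - 78. Reaching -201 requires valve_cmd = -123/13, not an integer.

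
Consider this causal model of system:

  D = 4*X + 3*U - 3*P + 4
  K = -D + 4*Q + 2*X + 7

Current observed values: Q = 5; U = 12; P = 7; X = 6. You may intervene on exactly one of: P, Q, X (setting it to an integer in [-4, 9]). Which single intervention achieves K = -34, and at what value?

Intervening on P: with other inputs at their observed values, K = 3*P - 25. Solving for -34 gives P = -3, within [-4, 9].
Intervening on Q: K = 4*Q - 24. Reaching -34 requires Q = -5/2, not an integer.
Intervening on X: K = -2*X + 8. Reaching -34 requires X = 21, outside [-4, 9].

set P = -3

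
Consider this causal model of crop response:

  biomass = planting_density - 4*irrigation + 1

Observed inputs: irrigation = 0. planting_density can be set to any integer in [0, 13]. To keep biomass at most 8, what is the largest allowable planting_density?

Substituting into the biomass equation gives biomass = planting_density + 1.
Require planting_density + 1 ≤ 8, so planting_density ≤ 7.
The largest integer in [0, 13] satisfying this is 7.

planting_density = 7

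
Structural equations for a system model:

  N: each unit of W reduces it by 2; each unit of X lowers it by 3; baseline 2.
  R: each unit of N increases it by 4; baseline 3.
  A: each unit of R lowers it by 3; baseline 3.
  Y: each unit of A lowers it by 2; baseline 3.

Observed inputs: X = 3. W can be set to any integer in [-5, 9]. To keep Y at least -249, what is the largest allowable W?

Substituting into the N equation gives N = -2*W - 7.
R becomes -8*W - 25.
Substituting into the A equation gives A = 24*W + 78.
Y becomes -48*W - 153.
Require -48*W - 153 ≥ -249, so W ≤ 2.
The largest integer in [-5, 9] satisfying this is 2.

W = 2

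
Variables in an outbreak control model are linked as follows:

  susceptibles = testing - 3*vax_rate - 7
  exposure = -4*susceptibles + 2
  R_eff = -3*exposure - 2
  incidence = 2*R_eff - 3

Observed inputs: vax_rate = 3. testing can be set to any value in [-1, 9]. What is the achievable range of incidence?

Substituting into the susceptibles equation gives susceptibles = testing - 16.
Substituting into the exposure equation gives exposure = -4*testing + 66.
So R_eff = 12*testing - 200.
Substituting into the incidence equation gives incidence = 24*testing - 403.
Linear in testing, so extremes are at the endpoints: testing = -1 gives incidence = -427; testing = 9 gives incidence = -187.

-427 to -187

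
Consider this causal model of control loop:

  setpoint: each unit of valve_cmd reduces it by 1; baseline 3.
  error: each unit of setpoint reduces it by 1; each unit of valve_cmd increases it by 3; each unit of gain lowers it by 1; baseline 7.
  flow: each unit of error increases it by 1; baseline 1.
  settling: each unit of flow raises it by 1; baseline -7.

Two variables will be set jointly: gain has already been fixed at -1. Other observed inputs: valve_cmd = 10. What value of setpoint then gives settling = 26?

With gain held at -1:
Intervening on setpoint fixes its value directly, overriding its dependence on valve_cmd.
Substituting into the error equation gives error = -setpoint + 38.
So flow = -setpoint + 39.
Substituting into the settling equation gives settling = -setpoint + 32.
Solve -setpoint + 32 = 26: setpoint = (26 - 32) / -1 = 6.

setpoint = 6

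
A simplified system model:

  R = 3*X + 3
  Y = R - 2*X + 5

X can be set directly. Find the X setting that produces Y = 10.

X = 2

Substituting into the Y equation gives Y = X + 8.
Solve X + 8 = 10: X = (10 - 8) / 1 = 2.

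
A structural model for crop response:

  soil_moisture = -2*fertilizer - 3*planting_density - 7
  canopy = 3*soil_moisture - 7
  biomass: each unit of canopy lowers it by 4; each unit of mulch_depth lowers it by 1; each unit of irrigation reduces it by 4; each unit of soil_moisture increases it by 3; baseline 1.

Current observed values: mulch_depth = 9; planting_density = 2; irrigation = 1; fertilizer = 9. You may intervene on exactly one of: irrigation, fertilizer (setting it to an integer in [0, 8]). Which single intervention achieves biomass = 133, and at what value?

set fertilizer = 0

Intervening on irrigation: biomass = -4*irrigation + 299. Reaching 133 requires irrigation = 83/2, not an integer.
Intervening on fertilizer: with other inputs at their observed values, biomass = 18*fertilizer + 133. Solving for 133 gives fertilizer = 0, within [0, 8].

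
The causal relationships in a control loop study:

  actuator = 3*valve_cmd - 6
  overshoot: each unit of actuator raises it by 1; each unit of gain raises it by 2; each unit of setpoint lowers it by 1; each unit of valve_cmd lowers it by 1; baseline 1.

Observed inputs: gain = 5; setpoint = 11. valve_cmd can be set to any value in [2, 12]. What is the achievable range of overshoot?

-2 to 18

Substituting into the overshoot equation gives overshoot = 2*valve_cmd - 6.
Linear in valve_cmd, so extremes are at the endpoints: valve_cmd = 2 gives overshoot = -2; valve_cmd = 12 gives overshoot = 18.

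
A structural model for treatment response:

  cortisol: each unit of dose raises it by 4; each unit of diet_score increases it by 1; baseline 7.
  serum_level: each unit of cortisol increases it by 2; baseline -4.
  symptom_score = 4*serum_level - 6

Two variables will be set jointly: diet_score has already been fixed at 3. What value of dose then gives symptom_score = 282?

With diet_score held at 3:
Substituting into the cortisol equation gives cortisol = 4*dose + 10.
Substituting into the serum_level equation gives serum_level = 8*dose + 16.
Substituting into the symptom_score equation gives symptom_score = 32*dose + 58.
Solve 32*dose + 58 = 282: dose = (282 - 58) / 32 = 7.

dose = 7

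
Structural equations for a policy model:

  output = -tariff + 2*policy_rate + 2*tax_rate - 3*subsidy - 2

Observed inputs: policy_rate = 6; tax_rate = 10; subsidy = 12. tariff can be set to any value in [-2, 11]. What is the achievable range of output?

Substituting into the output equation gives output = -tariff - 6.
Linear in tariff, so extremes are at the endpoints: tariff = -2 gives output = -4; tariff = 11 gives output = -17.

-17 to -4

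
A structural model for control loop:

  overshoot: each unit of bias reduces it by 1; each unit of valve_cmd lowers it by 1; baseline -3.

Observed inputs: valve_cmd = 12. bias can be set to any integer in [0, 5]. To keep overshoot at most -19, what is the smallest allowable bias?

Substituting into the overshoot equation gives overshoot = -bias - 15.
Require -bias - 15 ≤ -19, so bias ≥ 4.
The smallest integer in [0, 5] satisfying this is 4.

bias = 4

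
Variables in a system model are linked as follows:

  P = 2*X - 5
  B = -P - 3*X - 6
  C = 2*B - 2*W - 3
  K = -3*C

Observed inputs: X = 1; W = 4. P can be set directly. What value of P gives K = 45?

Intervening on P fixes its value directly, overriding its dependence on X.
Substituting into the B equation gives B = -P - 9.
C becomes -2*P - 29.
K becomes 6*P + 87.
Solve 6*P + 87 = 45: P = (45 - 87) / 6 = -7.

P = -7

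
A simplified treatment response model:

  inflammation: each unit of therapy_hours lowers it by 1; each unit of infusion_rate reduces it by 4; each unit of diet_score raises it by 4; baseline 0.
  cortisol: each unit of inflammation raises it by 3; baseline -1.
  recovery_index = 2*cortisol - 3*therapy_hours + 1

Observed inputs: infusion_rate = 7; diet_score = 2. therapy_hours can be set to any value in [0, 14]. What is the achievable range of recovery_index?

-247 to -121

Substituting into the inflammation equation gives inflammation = -therapy_hours - 20.
So cortisol = -3*therapy_hours - 61.
This gives recovery_index = -9*therapy_hours - 121.
Linear in therapy_hours, so extremes are at the endpoints: therapy_hours = 0 gives recovery_index = -121; therapy_hours = 14 gives recovery_index = -247.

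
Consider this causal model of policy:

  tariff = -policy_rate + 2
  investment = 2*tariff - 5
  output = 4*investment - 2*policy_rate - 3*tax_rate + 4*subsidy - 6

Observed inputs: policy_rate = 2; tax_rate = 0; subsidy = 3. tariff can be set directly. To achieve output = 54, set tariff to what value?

Intervening on tariff fixes its value directly, overriding its dependence on policy_rate.
Substituting into the output equation gives output = 8*tariff - 18.
Solve 8*tariff - 18 = 54: tariff = (54 + 18) / 8 = 9.

tariff = 9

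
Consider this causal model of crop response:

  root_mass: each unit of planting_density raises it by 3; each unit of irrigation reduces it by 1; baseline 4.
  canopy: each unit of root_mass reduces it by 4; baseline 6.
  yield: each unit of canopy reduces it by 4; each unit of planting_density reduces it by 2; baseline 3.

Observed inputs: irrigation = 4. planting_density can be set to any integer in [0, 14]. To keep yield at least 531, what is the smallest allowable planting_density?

Substituting into the root_mass equation gives root_mass = 3*planting_density.
So canopy = -12*planting_density + 6.
This gives yield = 46*planting_density - 21.
Require 46*planting_density - 21 ≥ 531, so planting_density ≥ 12.
The smallest integer in [0, 14] satisfying this is 12.

planting_density = 12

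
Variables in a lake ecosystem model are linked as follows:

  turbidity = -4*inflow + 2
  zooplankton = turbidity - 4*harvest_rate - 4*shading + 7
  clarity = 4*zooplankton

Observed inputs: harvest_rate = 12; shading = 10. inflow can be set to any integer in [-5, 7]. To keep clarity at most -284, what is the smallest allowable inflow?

Substituting into the zooplankton equation gives zooplankton = -4*inflow - 79.
Substituting into the clarity equation gives clarity = -16*inflow - 316.
Require -16*inflow - 316 ≤ -284, so inflow ≥ -2.
The smallest integer in [-5, 7] satisfying this is -2.

inflow = -2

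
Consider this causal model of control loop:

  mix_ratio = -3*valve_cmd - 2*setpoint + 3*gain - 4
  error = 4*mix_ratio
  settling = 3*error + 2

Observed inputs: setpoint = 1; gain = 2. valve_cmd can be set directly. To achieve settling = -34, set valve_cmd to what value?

Substituting into the mix_ratio equation gives mix_ratio = -3*valve_cmd.
This gives error = -12*valve_cmd.
So settling = -36*valve_cmd + 2.
Solve -36*valve_cmd + 2 = -34: valve_cmd = (-34 - 2) / -36 = 1.

valve_cmd = 1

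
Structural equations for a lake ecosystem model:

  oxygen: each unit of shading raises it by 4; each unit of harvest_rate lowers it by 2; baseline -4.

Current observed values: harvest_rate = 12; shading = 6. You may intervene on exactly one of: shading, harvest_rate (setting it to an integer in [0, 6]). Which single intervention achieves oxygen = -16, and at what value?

Intervening on shading: with other inputs at their observed values, oxygen = 4*shading - 28. Solving for -16 gives shading = 3, within [0, 6].
Intervening on harvest_rate: oxygen = -2*harvest_rate + 20. Reaching -16 requires harvest_rate = 18, outside [0, 6].

set shading = 3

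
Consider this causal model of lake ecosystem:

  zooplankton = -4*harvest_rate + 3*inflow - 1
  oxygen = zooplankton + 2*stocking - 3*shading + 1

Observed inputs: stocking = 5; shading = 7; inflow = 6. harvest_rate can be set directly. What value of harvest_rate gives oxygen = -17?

harvest_rate = 6

Substituting into the zooplankton equation gives zooplankton = -4*harvest_rate + 17.
This gives oxygen = -4*harvest_rate + 7.
Solve -4*harvest_rate + 7 = -17: harvest_rate = (-17 - 7) / -4 = 6.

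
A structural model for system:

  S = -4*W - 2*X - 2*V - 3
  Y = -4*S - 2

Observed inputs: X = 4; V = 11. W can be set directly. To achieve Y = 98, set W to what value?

Substituting into the S equation gives S = -4*W - 33.
This gives Y = 16*W + 130.
Solve 16*W + 130 = 98: W = (98 - 130) / 16 = -2.

W = -2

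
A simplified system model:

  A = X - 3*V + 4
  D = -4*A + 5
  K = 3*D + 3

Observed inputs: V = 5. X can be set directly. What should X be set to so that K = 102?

X = 4

Substituting into the A equation gives A = X - 11.
So D = -4*X + 49.
K becomes -12*X + 150.
Solve -12*X + 150 = 102: X = (102 - 150) / -12 = 4.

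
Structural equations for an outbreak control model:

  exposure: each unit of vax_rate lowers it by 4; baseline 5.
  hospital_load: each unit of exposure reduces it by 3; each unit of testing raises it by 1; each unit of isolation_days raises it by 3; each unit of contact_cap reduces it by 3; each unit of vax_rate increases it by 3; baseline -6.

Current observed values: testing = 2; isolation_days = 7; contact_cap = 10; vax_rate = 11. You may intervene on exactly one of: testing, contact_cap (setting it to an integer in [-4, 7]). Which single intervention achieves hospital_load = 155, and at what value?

Intervening on testing: hospital_load = testing + 135. Reaching 155 requires testing = 20, outside [-4, 7].
Intervening on contact_cap: with other inputs at their observed values, hospital_load = -3*contact_cap + 167. Solving for 155 gives contact_cap = 4, within [-4, 7].

set contact_cap = 4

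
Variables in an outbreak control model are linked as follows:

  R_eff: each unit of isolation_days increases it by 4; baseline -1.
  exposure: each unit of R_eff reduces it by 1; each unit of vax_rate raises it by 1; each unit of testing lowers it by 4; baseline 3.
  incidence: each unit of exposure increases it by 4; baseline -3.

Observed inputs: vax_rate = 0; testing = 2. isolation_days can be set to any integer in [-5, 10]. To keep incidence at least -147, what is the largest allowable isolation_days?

Substituting into the exposure equation gives exposure = -4*isolation_days - 4.
This gives incidence = -16*isolation_days - 19.
Require -16*isolation_days - 19 ≥ -147, so isolation_days ≤ 8.
The largest integer in [-5, 10] satisfying this is 8.

isolation_days = 8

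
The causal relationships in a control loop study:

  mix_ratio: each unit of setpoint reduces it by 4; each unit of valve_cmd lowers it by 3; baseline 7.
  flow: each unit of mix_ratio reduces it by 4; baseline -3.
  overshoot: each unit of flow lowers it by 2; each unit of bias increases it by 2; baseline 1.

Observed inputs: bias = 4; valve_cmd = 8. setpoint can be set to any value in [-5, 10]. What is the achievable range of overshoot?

Substituting into the mix_ratio equation gives mix_ratio = -4*setpoint - 17.
Substituting into the flow equation gives flow = 16*setpoint + 65.
Substituting into the overshoot equation gives overshoot = -32*setpoint - 121.
Linear in setpoint, so extremes are at the endpoints: setpoint = -5 gives overshoot = 39; setpoint = 10 gives overshoot = -441.

-441 to 39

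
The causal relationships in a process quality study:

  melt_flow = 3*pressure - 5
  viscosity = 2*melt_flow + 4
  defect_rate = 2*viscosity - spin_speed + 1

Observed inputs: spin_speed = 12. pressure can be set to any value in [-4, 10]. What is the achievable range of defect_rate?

-71 to 97

Substituting into the viscosity equation gives viscosity = 6*pressure - 6.
defect_rate becomes 12*pressure - 23.
Linear in pressure, so extremes are at the endpoints: pressure = -4 gives defect_rate = -71; pressure = 10 gives defect_rate = 97.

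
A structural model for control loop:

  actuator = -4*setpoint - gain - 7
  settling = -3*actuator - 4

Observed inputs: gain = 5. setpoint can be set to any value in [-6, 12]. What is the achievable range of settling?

-40 to 176

Substituting into the actuator equation gives actuator = -4*setpoint - 12.
Substituting into the settling equation gives settling = 12*setpoint + 32.
Linear in setpoint, so extremes are at the endpoints: setpoint = -6 gives settling = -40; setpoint = 12 gives settling = 176.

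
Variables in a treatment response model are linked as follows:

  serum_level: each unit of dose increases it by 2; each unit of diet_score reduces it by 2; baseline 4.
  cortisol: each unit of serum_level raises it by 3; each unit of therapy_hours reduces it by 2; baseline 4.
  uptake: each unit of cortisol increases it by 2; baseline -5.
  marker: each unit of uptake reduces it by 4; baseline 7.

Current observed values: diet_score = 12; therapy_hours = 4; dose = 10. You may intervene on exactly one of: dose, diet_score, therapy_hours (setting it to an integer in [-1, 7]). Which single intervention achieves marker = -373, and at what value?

set diet_score = 3

Intervening on dose: marker = -48*dose + 539. Reaching -373 requires dose = 19, outside [-1, 7].
Intervening on diet_score: with other inputs at their observed values, marker = 48*diet_score - 517. Solving for -373 gives diet_score = 3, within [-1, 7].
Intervening on therapy_hours: marker = 16*therapy_hours - 5. Reaching -373 requires therapy_hours = -23, outside [-1, 7].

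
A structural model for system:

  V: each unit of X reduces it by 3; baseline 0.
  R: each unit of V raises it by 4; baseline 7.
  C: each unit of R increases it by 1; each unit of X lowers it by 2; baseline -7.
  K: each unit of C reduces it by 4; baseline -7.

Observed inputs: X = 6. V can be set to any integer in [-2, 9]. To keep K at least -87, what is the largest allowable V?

V = 8

Intervening on V fixes its value directly, overriding its dependence on X.
Substituting into the C equation gives C = 4*V - 12.
Substituting into the K equation gives K = -16*V + 41.
Require -16*V + 41 ≥ -87, so V ≤ 8.
The largest integer in [-2, 9] satisfying this is 8.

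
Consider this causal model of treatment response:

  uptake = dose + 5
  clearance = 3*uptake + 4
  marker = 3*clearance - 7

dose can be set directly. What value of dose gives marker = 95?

dose = 5

Substituting into the clearance equation gives clearance = 3*dose + 19.
marker becomes 9*dose + 50.
Solve 9*dose + 50 = 95: dose = (95 - 50) / 9 = 5.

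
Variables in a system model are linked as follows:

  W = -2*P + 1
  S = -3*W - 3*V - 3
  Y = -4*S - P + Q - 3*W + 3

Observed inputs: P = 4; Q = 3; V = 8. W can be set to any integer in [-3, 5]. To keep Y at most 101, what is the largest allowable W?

Intervening on W fixes its value directly, overriding its dependence on P.
Substituting into the S equation gives S = -3*W - 27.
Substituting into the Y equation gives Y = 9*W + 110.
Require 9*W + 110 ≤ 101, so W ≤ -1.
The largest integer in [-3, 5] satisfying this is -1.

W = -1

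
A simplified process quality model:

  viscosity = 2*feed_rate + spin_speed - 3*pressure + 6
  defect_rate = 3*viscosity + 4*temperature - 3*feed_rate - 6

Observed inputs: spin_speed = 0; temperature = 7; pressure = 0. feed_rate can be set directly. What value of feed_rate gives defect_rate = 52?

Substituting into the viscosity equation gives viscosity = 2*feed_rate + 6.
Substituting into the defect_rate equation gives defect_rate = 3*feed_rate + 40.
Solve 3*feed_rate + 40 = 52: feed_rate = (52 - 40) / 3 = 4.

feed_rate = 4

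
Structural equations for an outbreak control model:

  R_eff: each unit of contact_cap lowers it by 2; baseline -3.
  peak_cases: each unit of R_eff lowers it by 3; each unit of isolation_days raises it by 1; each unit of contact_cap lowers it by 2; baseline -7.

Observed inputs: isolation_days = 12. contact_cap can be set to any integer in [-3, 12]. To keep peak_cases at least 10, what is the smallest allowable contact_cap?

Substituting into the peak_cases equation gives peak_cases = 4*contact_cap + 14.
Require 4*contact_cap + 14 ≥ 10, so contact_cap ≥ -1.
The smallest integer in [-3, 12] satisfying this is -1.

contact_cap = -1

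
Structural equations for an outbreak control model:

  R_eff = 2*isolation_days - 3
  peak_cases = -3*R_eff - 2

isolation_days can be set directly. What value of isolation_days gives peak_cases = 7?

isolation_days = 0

Substituting into the peak_cases equation gives peak_cases = -6*isolation_days + 7.
Solve -6*isolation_days + 7 = 7: isolation_days = (7 - 7) / -6 = 0.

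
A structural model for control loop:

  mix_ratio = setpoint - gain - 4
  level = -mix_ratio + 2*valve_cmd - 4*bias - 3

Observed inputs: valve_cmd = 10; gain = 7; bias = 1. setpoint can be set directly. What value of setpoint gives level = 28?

setpoint = -4

Substituting into the mix_ratio equation gives mix_ratio = setpoint - 11.
level becomes -setpoint + 24.
Solve -setpoint + 24 = 28: setpoint = (28 - 24) / -1 = -4.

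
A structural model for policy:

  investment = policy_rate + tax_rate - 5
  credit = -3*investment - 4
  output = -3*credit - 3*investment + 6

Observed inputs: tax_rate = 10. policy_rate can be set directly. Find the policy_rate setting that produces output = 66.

Substituting into the investment equation gives investment = policy_rate + 5.
Substituting into the credit equation gives credit = -3*policy_rate - 19.
Substituting into the output equation gives output = 6*policy_rate + 48.
Solve 6*policy_rate + 48 = 66: policy_rate = (66 - 48) / 6 = 3.

policy_rate = 3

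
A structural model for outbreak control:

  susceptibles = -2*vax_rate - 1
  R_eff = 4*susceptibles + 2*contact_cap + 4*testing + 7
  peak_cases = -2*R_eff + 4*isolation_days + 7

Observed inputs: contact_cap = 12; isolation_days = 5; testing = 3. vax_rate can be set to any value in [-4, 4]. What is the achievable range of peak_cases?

Substituting into the R_eff equation gives R_eff = -8*vax_rate + 39.
This gives peak_cases = 16*vax_rate - 51.
Linear in vax_rate, so extremes are at the endpoints: vax_rate = -4 gives peak_cases = -115; vax_rate = 4 gives peak_cases = 13.

-115 to 13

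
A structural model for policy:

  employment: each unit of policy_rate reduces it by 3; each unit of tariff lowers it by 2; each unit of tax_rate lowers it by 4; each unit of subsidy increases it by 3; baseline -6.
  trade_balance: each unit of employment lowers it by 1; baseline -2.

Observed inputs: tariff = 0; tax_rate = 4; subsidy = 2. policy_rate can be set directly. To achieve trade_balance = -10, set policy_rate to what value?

policy_rate = -8

Substituting into the employment equation gives employment = -3*policy_rate - 16.
Substituting into the trade_balance equation gives trade_balance = 3*policy_rate + 14.
Solve 3*policy_rate + 14 = -10: policy_rate = (-10 - 14) / 3 = -8.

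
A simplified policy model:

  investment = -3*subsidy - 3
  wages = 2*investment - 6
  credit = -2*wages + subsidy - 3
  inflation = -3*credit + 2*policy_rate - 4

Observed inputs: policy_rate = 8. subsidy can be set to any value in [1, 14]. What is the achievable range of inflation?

Substituting into the wages equation gives wages = -6*subsidy - 12.
Substituting into the credit equation gives credit = 13*subsidy + 21.
This gives inflation = -39*subsidy - 51.
Linear in subsidy, so extremes are at the endpoints: subsidy = 1 gives inflation = -90; subsidy = 14 gives inflation = -597.

-597 to -90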